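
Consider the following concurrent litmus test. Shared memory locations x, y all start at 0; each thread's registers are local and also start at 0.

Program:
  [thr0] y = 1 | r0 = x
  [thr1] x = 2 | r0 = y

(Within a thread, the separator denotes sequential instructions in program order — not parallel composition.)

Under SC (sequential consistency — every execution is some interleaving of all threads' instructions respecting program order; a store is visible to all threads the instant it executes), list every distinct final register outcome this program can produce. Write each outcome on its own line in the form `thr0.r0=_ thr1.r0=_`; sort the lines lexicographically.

outcome vector order: (thr0.r0,thr1.r0)
|SC outcomes| = 3

thr0.r0=0 thr1.r0=1
thr0.r0=2 thr1.r0=0
thr0.r0=2 thr1.r0=1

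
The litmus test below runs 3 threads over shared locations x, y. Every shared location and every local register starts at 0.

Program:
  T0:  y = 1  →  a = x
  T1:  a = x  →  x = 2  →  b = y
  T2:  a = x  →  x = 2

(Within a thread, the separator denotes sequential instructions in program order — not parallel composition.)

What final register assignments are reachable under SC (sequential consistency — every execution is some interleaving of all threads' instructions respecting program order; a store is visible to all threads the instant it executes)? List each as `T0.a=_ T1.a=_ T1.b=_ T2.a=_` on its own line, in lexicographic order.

outcome vector order: (T0.a,T1.a,T1.b,T2.a)
|SC outcomes| = 9

T0.a=0 T1.a=0 T1.b=1 T2.a=0
T0.a=0 T1.a=0 T1.b=1 T2.a=2
T0.a=0 T1.a=2 T1.b=1 T2.a=0
T0.a=2 T1.a=0 T1.b=0 T2.a=0
T0.a=2 T1.a=0 T1.b=0 T2.a=2
T0.a=2 T1.a=0 T1.b=1 T2.a=0
T0.a=2 T1.a=0 T1.b=1 T2.a=2
T0.a=2 T1.a=2 T1.b=0 T2.a=0
T0.a=2 T1.a=2 T1.b=1 T2.a=0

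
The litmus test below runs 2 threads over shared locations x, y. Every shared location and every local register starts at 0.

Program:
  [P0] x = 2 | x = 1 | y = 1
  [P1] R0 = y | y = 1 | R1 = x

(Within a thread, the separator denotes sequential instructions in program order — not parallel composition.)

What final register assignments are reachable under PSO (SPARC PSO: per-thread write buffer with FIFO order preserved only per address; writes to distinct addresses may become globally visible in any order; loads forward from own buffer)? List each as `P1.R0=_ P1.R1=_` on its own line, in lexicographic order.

outcome vector order: (P1.R0,P1.R1)
|PSO outcomes| = 6

P1.R0=0 P1.R1=0
P1.R0=0 P1.R1=1
P1.R0=0 P1.R1=2
P1.R0=1 P1.R1=0
P1.R0=1 P1.R1=1
P1.R0=1 P1.R1=2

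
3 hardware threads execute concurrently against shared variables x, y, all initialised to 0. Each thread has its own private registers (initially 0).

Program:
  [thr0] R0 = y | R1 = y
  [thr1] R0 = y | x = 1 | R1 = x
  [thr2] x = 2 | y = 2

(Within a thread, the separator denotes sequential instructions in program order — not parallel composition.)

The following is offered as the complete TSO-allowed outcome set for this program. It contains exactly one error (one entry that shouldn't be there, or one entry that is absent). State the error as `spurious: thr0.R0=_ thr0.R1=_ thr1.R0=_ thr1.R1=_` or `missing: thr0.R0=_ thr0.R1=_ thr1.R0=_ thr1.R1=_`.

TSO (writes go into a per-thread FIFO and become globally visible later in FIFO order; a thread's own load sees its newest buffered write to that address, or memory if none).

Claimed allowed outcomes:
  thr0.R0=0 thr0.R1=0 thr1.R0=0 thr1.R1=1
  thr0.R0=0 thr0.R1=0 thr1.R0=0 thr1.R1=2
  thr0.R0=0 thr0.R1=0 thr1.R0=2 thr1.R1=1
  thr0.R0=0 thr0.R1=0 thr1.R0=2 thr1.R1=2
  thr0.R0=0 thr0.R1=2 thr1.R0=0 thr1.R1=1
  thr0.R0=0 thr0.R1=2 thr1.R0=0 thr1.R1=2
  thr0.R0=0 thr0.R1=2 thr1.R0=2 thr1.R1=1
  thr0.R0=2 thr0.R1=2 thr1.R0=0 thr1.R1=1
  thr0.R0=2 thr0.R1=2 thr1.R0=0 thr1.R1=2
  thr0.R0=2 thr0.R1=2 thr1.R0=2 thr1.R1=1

spurious: thr0.R0=0 thr0.R1=0 thr1.R0=2 thr1.R1=2

outcome vector order: (thr0.R0,thr0.R1,thr1.R0,thr1.R1)
TSO: 9 outcomes — {0/0/0/1, 0/0/0/2, 0/0/2/1, 0/2/0/1, 0/2/0/2, 0/2/2/1, 2/2/0/1, 2/2/0/2, 2/2/2/1}
claimed∖TSO = {0/0/2/2}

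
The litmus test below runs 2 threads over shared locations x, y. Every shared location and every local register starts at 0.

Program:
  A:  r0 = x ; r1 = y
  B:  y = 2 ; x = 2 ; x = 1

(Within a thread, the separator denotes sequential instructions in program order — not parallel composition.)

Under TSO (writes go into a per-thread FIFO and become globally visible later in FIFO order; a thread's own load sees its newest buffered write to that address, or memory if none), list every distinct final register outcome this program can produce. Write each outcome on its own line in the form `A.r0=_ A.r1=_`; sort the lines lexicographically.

outcome vector order: (A.r0,A.r1)
|TSO outcomes| = 4

A.r0=0 A.r1=0
A.r0=0 A.r1=2
A.r0=1 A.r1=2
A.r0=2 A.r1=2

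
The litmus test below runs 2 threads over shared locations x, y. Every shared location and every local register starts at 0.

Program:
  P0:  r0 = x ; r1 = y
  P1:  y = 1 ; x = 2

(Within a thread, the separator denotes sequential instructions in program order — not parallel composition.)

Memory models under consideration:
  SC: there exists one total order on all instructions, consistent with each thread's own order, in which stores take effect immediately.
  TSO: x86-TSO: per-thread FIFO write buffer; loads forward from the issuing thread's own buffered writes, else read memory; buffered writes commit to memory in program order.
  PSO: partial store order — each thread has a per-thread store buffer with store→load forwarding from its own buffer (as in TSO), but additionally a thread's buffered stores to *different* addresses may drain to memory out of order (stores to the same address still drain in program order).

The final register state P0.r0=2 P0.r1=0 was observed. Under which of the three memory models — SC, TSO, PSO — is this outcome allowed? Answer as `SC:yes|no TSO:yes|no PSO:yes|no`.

SC:no TSO:no PSO:yes

outcome vector order: (P0.r0,P0.r1)
[SC] allowed = {0/0; 0/1; 2/1}
[TSO] allowed = {0/0; 0/1; 2/1}
[PSO] allowed = {0/0; 0/1; 2/0; 2/1}
target 2/0 ∈ {PSO}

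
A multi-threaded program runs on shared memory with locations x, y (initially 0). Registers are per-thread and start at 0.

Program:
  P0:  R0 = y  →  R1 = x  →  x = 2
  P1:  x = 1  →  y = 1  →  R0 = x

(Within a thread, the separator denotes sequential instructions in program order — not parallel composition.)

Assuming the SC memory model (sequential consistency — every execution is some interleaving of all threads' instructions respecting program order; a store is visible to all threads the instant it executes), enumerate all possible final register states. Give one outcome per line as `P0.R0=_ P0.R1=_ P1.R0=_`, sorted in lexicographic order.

P0.R0=0 P0.R1=0 P1.R0=1
P0.R0=0 P0.R1=0 P1.R0=2
P0.R0=0 P0.R1=1 P1.R0=1
P0.R0=0 P0.R1=1 P1.R0=2
P0.R0=1 P0.R1=1 P1.R0=1
P0.R0=1 P0.R1=1 P1.R0=2

outcome vector order: (P0.R0,P0.R1,P1.R0)
|SC outcomes| = 6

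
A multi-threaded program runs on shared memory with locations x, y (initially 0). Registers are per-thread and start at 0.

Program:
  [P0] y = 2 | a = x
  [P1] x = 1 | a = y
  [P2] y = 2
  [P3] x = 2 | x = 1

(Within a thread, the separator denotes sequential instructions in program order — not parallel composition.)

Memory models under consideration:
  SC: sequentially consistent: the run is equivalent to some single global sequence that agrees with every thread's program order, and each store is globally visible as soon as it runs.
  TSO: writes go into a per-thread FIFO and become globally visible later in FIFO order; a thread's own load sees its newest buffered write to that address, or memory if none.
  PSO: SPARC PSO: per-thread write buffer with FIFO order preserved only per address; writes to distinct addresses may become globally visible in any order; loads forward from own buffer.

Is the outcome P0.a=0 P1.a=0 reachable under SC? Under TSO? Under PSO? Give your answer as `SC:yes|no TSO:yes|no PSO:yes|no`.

outcome vector order: (P0.a,P1.a)
SC: 5 outcomes — {0/2 1/0 1/2 2/0 2/2}
TSO: 6 outcomes — {0/0 0/2 1/0 1/2 2/0 2/2}
PSO: 6 outcomes — {0/0 0/2 1/0 1/2 2/0 2/2}
target 0/0 ∈ {TSO,PSO}

SC:no TSO:yes PSO:yes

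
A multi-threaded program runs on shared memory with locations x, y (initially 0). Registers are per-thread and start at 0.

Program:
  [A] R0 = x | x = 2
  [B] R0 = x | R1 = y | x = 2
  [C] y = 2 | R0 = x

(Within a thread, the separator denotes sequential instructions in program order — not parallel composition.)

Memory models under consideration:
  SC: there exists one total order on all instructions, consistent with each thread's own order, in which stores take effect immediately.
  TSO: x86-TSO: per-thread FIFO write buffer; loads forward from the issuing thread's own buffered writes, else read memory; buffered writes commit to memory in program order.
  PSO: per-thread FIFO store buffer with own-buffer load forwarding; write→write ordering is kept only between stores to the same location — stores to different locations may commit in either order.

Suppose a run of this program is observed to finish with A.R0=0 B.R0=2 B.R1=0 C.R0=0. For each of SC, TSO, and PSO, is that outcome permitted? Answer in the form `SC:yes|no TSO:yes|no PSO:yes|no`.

SC:no TSO:yes PSO:yes

outcome vector order: (A.R0,B.R0,B.R1,C.R0)
under SC → <0 0 0 0>, <0 0 0 2>, <0 0 2 0>, <0 0 2 2>, <0 2 0 2>, <0 2 2 0>, <0 2 2 2>, <2 0 0 0>, <2 0 0 2>, <2 0 2 0>, <2 0 2 2>
under TSO → <0 0 0 0>, <0 0 0 2>, <0 0 2 0>, <0 0 2 2>, <0 2 0 0>, <0 2 0 2>, <0 2 2 0>, <0 2 2 2>, <2 0 0 0>, <2 0 0 2>, <2 0 2 0>, <2 0 2 2>
under PSO → <0 0 0 0>, <0 0 0 2>, <0 0 2 0>, <0 0 2 2>, <0 2 0 0>, <0 2 0 2>, <0 2 2 0>, <0 2 2 2>, <2 0 0 0>, <2 0 0 2>, <2 0 2 0>, <2 0 2 2>
target <0 2 0 0> ∈ {TSO,PSO}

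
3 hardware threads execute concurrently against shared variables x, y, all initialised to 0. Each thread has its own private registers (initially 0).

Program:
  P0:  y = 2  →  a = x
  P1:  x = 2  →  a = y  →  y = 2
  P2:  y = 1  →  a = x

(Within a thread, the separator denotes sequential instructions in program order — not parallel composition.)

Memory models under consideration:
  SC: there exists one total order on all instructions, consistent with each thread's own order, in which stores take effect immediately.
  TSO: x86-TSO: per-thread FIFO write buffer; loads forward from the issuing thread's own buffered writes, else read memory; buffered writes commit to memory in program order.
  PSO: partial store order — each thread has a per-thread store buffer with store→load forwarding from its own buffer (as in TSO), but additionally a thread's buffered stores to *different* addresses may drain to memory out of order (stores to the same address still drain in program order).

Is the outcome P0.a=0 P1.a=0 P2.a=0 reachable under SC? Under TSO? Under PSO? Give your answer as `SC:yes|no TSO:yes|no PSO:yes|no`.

outcome vector order: (P0.a,P1.a,P2.a)
SC: 9 outcomes — {<0 1 0>; <0 1 2>; <0 2 0>; <0 2 2>; <2 0 2>; <2 1 0>; <2 1 2>; <2 2 0>; <2 2 2>}
TSO: 12 outcomes — {<0 0 0>; <0 0 2>; <0 1 0>; <0 1 2>; <0 2 0>; <0 2 2>; <2 0 0>; <2 0 2>; <2 1 0>; <2 1 2>; <2 2 0>; <2 2 2>}
PSO: 12 outcomes — {<0 0 0>; <0 0 2>; <0 1 0>; <0 1 2>; <0 2 0>; <0 2 2>; <2 0 0>; <2 0 2>; <2 1 0>; <2 1 2>; <2 2 0>; <2 2 2>}
target <0 0 0> ∈ {TSO,PSO}

SC:no TSO:yes PSO:yes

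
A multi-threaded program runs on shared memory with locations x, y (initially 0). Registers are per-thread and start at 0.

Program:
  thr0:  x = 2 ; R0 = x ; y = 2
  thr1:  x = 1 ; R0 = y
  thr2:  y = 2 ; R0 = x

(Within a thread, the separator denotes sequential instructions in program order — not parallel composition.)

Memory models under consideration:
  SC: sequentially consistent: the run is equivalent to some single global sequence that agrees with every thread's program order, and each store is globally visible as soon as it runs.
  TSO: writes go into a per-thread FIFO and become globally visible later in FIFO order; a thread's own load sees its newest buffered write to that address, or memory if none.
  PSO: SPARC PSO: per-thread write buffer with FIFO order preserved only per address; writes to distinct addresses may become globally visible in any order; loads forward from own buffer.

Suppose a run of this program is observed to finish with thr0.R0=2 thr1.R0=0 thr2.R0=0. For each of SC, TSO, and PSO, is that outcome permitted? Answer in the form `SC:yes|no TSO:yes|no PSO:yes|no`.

SC:no TSO:yes PSO:yes

outcome vector order: (thr0.R0,thr1.R0,thr2.R0)
SC: 9 outcomes — {101; 120; 121; 122; 201; 202; 220; 221; 222}
TSO: 12 outcomes — {100; 101; 102; 120; 121; 122; 200; 201; 202; 220; 221; 222}
PSO: 12 outcomes — {100; 101; 102; 120; 121; 122; 200; 201; 202; 220; 221; 222}
target 200 ∈ {TSO,PSO}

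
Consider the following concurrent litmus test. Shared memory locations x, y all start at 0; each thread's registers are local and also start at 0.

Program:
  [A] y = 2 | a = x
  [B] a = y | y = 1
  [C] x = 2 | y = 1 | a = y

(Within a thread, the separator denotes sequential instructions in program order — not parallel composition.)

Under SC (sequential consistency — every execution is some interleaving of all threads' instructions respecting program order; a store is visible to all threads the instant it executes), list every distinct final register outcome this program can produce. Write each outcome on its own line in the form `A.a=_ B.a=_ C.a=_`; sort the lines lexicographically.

outcome vector order: (A.a,B.a,C.a)
|SC outcomes| = 9

A.a=0 B.a=0 C.a=1
A.a=0 B.a=1 C.a=1
A.a=0 B.a=2 C.a=1
A.a=2 B.a=0 C.a=1
A.a=2 B.a=0 C.a=2
A.a=2 B.a=1 C.a=1
A.a=2 B.a=1 C.a=2
A.a=2 B.a=2 C.a=1
A.a=2 B.a=2 C.a=2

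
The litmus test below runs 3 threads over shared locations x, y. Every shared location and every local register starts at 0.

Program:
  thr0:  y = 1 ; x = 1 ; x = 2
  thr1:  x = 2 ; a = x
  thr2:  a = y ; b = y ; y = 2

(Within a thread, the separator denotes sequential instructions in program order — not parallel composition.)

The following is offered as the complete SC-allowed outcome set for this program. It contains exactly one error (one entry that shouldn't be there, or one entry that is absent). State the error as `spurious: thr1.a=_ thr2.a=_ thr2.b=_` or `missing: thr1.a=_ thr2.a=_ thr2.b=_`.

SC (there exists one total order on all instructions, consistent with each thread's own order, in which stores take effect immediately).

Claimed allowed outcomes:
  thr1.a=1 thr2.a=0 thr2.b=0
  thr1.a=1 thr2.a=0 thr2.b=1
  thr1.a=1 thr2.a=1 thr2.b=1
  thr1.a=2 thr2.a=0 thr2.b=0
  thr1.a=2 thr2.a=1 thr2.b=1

missing: thr1.a=2 thr2.a=0 thr2.b=1

outcome vector order: (thr1.a,thr2.a,thr2.b)
SC (6): (1,0,0); (1,0,1); (1,1,1); (2,0,0); (2,0,1); (2,1,1)
SC∖claimed = {(2,0,1)}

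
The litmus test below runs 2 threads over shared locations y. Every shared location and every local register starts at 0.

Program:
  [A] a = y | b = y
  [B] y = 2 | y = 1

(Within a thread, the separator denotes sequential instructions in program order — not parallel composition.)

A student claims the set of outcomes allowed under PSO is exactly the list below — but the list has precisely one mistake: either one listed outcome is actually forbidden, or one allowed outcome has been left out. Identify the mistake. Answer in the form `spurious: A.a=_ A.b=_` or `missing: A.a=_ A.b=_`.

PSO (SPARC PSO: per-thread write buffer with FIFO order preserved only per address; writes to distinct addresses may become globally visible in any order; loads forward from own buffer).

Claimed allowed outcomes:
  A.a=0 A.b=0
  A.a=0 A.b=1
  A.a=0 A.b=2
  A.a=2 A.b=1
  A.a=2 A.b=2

missing: A.a=1 A.b=1

outcome vector order: (A.a,A.b)
[PSO] allowed = {00 01 02 11 21 22}
PSO∖claimed = {11}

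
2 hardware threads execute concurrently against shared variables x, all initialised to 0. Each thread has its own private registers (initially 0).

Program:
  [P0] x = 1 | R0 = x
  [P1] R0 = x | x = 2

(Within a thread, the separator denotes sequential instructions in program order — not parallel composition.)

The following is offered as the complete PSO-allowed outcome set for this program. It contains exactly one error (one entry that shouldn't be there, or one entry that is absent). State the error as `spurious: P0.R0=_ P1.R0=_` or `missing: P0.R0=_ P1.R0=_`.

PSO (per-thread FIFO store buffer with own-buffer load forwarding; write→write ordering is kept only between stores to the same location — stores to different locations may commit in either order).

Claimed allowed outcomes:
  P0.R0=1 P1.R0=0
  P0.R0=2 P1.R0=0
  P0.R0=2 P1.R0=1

missing: P0.R0=1 P1.R0=1

outcome vector order: (P0.R0,P1.R0)
under PSO → <1 0>; <1 1>; <2 0>; <2 1>
PSO∖claimed = {<1 1>}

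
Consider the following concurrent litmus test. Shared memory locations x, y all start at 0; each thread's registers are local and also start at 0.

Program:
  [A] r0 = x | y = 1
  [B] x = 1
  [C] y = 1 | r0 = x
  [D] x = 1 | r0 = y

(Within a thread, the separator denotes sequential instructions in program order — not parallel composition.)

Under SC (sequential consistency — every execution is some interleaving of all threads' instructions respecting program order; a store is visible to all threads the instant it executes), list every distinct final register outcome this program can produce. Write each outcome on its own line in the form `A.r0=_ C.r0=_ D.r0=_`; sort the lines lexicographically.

A.r0=0 C.r0=0 D.r0=1
A.r0=0 C.r0=1 D.r0=0
A.r0=0 C.r0=1 D.r0=1
A.r0=1 C.r0=0 D.r0=1
A.r0=1 C.r0=1 D.r0=0
A.r0=1 C.r0=1 D.r0=1

outcome vector order: (A.r0,C.r0,D.r0)
|SC outcomes| = 6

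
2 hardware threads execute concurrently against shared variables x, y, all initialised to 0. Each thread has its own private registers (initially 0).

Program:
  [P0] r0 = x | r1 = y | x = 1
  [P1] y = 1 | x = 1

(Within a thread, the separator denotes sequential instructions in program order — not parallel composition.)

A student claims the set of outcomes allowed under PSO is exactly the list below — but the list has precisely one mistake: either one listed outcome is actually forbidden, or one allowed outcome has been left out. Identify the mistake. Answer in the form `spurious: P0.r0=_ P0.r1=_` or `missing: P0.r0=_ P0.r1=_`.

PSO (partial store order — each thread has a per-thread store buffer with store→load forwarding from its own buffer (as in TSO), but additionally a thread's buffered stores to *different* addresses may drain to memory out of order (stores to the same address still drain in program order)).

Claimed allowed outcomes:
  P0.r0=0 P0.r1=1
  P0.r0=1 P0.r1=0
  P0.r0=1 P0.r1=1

outcome vector order: (P0.r0,P0.r1)
PSO: 4 outcomes — {0/0; 0/1; 1/0; 1/1}
PSO∖claimed = {0/0}

missing: P0.r0=0 P0.r1=0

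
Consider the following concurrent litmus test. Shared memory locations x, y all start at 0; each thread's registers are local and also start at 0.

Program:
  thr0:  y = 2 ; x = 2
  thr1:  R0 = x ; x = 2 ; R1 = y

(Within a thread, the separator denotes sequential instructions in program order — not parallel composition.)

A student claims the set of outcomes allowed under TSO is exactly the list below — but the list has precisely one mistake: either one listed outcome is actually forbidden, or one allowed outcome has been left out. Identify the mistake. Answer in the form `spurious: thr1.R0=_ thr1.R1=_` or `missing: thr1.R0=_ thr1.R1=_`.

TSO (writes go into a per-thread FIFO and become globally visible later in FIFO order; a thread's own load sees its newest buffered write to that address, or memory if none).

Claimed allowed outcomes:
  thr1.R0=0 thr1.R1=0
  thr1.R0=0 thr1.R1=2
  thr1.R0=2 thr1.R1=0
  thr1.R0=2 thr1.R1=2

spurious: thr1.R0=2 thr1.R1=0

outcome vector order: (thr1.R0,thr1.R1)
[TSO] allowed = {(0,0) (0,2) (2,2)}
claimed∖TSO = {(2,0)}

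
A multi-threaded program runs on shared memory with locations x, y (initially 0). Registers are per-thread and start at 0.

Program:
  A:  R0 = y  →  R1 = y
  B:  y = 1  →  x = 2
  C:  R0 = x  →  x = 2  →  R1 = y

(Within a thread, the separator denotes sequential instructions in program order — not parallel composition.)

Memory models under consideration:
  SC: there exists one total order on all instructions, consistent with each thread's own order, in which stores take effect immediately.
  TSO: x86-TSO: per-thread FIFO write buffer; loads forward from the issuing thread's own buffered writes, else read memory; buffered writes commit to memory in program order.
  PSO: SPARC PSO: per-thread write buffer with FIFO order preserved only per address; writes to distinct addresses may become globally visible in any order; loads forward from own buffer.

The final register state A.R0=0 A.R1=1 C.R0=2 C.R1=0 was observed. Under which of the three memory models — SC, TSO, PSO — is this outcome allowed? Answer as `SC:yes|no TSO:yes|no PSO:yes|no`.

outcome vector order: (A.R0,A.R1,C.R0,C.R1)
SC (9): <0 0 0 0> <0 0 0 1> <0 0 2 1> <0 1 0 0> <0 1 0 1> <0 1 2 1> <1 1 0 0> <1 1 0 1> <1 1 2 1>
TSO (9): <0 0 0 0> <0 0 0 1> <0 0 2 1> <0 1 0 0> <0 1 0 1> <0 1 2 1> <1 1 0 0> <1 1 0 1> <1 1 2 1>
PSO (12): <0 0 0 0> <0 0 0 1> <0 0 2 0> <0 0 2 1> <0 1 0 0> <0 1 0 1> <0 1 2 0> <0 1 2 1> <1 1 0 0> <1 1 0 1> <1 1 2 0> <1 1 2 1>
target <0 1 2 0> ∈ {PSO}

SC:no TSO:no PSO:yes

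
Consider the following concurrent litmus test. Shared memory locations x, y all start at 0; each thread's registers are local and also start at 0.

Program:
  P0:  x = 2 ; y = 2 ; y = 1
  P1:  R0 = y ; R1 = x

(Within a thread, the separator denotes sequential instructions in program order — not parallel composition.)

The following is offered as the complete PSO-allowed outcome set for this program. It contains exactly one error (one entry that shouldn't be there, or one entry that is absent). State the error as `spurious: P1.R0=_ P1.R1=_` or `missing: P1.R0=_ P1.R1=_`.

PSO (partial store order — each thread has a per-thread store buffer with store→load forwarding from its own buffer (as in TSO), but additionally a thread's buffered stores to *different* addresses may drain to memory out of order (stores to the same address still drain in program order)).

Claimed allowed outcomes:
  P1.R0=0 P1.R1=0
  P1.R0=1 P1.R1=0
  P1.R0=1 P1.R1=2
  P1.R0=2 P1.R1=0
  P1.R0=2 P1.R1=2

missing: P1.R0=0 P1.R1=2

outcome vector order: (P1.R0,P1.R1)
[PSO] allowed = {<0 0>; <0 2>; <1 0>; <1 2>; <2 0>; <2 2>}
PSO∖claimed = {<0 2>}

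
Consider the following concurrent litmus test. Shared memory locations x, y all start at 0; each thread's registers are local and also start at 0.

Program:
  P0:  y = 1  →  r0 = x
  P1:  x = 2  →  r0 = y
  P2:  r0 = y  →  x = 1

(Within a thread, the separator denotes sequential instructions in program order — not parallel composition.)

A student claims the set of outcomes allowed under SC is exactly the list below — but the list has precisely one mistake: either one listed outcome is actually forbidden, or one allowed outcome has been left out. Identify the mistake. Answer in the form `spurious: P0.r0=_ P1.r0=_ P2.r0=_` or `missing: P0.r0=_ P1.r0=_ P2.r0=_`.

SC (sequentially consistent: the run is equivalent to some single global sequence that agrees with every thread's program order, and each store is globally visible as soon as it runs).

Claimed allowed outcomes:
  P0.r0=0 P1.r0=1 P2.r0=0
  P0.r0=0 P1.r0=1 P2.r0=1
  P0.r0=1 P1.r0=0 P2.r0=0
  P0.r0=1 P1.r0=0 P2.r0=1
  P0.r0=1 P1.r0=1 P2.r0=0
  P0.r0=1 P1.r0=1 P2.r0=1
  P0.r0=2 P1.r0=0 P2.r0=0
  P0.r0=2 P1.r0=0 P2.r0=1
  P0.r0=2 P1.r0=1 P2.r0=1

missing: P0.r0=2 P1.r0=1 P2.r0=0

outcome vector order: (P0.r0,P1.r0,P2.r0)
[SC] allowed = {0/1/0 0/1/1 1/0/0 1/0/1 1/1/0 1/1/1 2/0/0 2/0/1 2/1/0 2/1/1}
SC∖claimed = {2/1/0}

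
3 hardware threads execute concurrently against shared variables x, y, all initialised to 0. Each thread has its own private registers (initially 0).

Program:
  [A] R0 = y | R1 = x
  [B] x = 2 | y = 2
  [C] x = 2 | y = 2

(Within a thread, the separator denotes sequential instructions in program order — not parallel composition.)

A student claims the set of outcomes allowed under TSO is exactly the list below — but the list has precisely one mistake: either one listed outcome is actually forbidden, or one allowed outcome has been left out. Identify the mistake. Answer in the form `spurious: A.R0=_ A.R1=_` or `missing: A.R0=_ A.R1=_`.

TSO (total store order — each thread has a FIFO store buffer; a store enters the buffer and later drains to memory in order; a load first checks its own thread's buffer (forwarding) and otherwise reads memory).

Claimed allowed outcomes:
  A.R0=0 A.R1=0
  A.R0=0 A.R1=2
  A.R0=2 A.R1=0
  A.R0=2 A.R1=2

spurious: A.R0=2 A.R1=0

outcome vector order: (A.R0,A.R1)
TSO (3): <0 0>, <0 2>, <2 2>
claimed∖TSO = {<2 0>}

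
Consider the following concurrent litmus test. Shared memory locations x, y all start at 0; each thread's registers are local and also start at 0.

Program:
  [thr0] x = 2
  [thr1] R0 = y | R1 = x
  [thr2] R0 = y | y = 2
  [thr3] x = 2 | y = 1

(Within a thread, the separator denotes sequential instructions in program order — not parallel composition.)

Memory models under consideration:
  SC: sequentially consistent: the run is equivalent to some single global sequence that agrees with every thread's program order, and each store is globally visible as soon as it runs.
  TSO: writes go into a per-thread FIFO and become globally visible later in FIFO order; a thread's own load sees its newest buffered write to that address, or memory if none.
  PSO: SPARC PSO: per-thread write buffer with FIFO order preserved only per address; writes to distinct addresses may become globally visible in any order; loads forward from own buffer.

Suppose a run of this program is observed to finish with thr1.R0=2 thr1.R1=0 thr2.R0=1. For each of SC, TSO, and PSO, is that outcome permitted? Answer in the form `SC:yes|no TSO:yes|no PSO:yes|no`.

outcome vector order: (thr1.R0,thr1.R1,thr2.R0)
[SC] allowed = {000 001 020 021 120 121 200 220 221}
[TSO] allowed = {000 001 020 021 120 121 200 220 221}
[PSO] allowed = {000 001 020 021 100 101 120 121 200 201 220 221}
target 201 ∈ {PSO}

SC:no TSO:no PSO:yes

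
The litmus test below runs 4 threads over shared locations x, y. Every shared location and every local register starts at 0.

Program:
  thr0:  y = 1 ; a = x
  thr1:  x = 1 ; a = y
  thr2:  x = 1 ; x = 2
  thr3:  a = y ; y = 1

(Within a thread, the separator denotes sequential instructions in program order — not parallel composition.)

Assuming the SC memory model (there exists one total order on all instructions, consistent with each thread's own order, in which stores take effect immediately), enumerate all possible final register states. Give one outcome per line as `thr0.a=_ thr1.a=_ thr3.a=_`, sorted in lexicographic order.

thr0.a=0 thr1.a=1 thr3.a=0
thr0.a=0 thr1.a=1 thr3.a=1
thr0.a=1 thr1.a=0 thr3.a=0
thr0.a=1 thr1.a=0 thr3.a=1
thr0.a=1 thr1.a=1 thr3.a=0
thr0.a=1 thr1.a=1 thr3.a=1
thr0.a=2 thr1.a=0 thr3.a=0
thr0.a=2 thr1.a=0 thr3.a=1
thr0.a=2 thr1.a=1 thr3.a=0
thr0.a=2 thr1.a=1 thr3.a=1

outcome vector order: (thr0.a,thr1.a,thr3.a)
|SC outcomes| = 10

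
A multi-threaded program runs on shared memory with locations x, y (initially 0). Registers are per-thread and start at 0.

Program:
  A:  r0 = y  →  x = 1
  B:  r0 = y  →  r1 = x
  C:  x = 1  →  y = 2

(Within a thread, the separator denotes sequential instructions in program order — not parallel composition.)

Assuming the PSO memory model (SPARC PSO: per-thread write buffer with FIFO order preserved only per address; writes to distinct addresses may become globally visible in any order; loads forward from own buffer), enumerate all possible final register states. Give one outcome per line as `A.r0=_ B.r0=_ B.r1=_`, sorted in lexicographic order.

outcome vector order: (A.r0,B.r0,B.r1)
|PSO outcomes| = 8

A.r0=0 B.r0=0 B.r1=0
A.r0=0 B.r0=0 B.r1=1
A.r0=0 B.r0=2 B.r1=0
A.r0=0 B.r0=2 B.r1=1
A.r0=2 B.r0=0 B.r1=0
A.r0=2 B.r0=0 B.r1=1
A.r0=2 B.r0=2 B.r1=0
A.r0=2 B.r0=2 B.r1=1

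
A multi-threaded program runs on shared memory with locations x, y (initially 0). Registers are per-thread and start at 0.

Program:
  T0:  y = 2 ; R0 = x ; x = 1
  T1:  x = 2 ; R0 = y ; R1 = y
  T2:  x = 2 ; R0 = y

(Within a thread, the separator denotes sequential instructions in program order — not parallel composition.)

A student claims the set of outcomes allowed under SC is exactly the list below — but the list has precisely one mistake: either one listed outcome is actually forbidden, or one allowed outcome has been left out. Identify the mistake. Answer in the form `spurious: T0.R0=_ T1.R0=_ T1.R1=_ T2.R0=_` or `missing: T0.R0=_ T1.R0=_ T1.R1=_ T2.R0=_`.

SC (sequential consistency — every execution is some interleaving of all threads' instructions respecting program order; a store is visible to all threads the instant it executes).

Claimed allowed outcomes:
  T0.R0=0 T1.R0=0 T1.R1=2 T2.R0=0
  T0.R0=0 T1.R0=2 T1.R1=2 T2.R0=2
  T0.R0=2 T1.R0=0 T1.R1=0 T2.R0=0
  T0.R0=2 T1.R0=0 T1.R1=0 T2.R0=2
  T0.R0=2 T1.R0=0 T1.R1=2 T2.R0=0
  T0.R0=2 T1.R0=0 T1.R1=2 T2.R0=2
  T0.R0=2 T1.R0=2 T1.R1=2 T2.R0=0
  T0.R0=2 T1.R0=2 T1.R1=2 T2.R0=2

outcome vector order: (T0.R0,T1.R0,T1.R1,T2.R0)
under SC → (0,2,2,2) (2,0,0,0) (2,0,0,2) (2,0,2,0) (2,0,2,2) (2,2,2,0) (2,2,2,2)
claimed∖SC = {(0,0,2,0)}

spurious: T0.R0=0 T1.R0=0 T1.R1=2 T2.R0=0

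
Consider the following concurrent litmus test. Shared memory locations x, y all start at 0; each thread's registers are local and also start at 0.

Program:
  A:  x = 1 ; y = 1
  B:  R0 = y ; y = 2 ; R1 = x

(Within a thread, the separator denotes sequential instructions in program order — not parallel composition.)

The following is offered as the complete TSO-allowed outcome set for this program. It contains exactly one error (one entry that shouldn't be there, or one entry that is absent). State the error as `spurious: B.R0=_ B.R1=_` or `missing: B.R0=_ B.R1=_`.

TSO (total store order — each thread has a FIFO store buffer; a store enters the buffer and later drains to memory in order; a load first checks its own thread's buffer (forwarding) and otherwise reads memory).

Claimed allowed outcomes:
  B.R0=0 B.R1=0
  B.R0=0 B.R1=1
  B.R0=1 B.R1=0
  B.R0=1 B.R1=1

outcome vector order: (B.R0,B.R1)
TSO (3): 0/0, 0/1, 1/1
claimed∖TSO = {1/0}

spurious: B.R0=1 B.R1=0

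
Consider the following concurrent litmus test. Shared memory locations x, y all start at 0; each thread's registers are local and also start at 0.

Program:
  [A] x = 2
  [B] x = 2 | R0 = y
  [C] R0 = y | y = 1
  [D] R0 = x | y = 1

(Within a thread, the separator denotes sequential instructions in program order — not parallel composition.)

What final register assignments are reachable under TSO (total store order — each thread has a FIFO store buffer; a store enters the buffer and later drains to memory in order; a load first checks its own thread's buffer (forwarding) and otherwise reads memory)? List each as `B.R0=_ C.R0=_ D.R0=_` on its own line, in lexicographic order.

outcome vector order: (B.R0,C.R0,D.R0)
|TSO outcomes| = 8

B.R0=0 C.R0=0 D.R0=0
B.R0=0 C.R0=0 D.R0=2
B.R0=0 C.R0=1 D.R0=0
B.R0=0 C.R0=1 D.R0=2
B.R0=1 C.R0=0 D.R0=0
B.R0=1 C.R0=0 D.R0=2
B.R0=1 C.R0=1 D.R0=0
B.R0=1 C.R0=1 D.R0=2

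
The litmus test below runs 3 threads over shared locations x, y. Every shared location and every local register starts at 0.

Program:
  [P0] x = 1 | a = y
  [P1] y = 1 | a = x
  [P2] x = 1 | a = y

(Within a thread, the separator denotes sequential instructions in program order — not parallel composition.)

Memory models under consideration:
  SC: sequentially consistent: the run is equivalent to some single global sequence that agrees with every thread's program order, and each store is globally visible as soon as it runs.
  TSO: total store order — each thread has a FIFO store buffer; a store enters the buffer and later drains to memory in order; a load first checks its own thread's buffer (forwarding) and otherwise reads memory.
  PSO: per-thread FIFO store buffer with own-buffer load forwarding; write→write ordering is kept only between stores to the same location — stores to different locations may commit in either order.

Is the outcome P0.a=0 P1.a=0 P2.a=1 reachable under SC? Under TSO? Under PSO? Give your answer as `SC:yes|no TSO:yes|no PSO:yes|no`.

SC:no TSO:yes PSO:yes

outcome vector order: (P0.a,P1.a,P2.a)
[SC] allowed = {0/1/0, 0/1/1, 1/0/1, 1/1/0, 1/1/1}
[TSO] allowed = {0/0/0, 0/0/1, 0/1/0, 0/1/1, 1/0/0, 1/0/1, 1/1/0, 1/1/1}
[PSO] allowed = {0/0/0, 0/0/1, 0/1/0, 0/1/1, 1/0/0, 1/0/1, 1/1/0, 1/1/1}
target 0/0/1 ∈ {TSO,PSO}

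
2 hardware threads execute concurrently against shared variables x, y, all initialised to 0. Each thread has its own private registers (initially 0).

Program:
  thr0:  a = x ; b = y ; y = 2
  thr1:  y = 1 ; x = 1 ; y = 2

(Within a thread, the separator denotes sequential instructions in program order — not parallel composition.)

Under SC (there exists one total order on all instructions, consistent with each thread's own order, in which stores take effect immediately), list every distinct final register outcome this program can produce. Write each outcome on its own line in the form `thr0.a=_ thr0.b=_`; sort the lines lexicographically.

thr0.a=0 thr0.b=0
thr0.a=0 thr0.b=1
thr0.a=0 thr0.b=2
thr0.a=1 thr0.b=1
thr0.a=1 thr0.b=2

outcome vector order: (thr0.a,thr0.b)
|SC outcomes| = 5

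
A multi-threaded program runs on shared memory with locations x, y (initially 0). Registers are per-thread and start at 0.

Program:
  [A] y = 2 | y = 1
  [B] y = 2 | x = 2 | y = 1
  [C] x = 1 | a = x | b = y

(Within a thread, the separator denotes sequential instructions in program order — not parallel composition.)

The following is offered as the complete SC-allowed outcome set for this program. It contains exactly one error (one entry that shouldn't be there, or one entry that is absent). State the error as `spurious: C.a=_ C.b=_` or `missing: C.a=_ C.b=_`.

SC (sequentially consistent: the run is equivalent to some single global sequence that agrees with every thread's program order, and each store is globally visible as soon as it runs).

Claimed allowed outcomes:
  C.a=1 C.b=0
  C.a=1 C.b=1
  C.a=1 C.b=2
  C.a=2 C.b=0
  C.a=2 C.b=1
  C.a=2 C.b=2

outcome vector order: (C.a,C.b)
[SC] allowed = {<1 0>; <1 1>; <1 2>; <2 1>; <2 2>}
claimed∖SC = {<2 0>}

spurious: C.a=2 C.b=0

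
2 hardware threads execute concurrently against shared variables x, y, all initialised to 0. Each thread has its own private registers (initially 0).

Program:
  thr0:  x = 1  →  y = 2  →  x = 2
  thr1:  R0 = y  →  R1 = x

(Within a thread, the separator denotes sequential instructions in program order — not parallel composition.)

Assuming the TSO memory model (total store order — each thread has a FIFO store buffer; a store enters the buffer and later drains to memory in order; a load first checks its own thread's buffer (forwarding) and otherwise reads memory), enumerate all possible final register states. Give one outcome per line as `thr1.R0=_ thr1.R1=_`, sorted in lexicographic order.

thr1.R0=0 thr1.R1=0
thr1.R0=0 thr1.R1=1
thr1.R0=0 thr1.R1=2
thr1.R0=2 thr1.R1=1
thr1.R0=2 thr1.R1=2

outcome vector order: (thr1.R0,thr1.R1)
|TSO outcomes| = 5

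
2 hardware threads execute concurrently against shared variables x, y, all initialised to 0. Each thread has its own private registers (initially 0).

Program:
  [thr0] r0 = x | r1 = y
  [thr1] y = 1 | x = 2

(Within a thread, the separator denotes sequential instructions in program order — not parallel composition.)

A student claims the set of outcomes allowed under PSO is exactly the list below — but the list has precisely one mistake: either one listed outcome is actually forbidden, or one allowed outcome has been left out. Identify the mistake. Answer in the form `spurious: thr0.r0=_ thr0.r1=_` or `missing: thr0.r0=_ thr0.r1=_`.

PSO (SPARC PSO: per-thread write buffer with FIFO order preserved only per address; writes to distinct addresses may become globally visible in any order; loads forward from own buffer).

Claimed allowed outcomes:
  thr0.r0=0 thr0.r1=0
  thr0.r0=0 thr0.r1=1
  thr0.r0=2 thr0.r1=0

missing: thr0.r0=2 thr0.r1=1

outcome vector order: (thr0.r0,thr0.r1)
PSO (4): <0 0> <0 1> <2 0> <2 1>
PSO∖claimed = {<2 1>}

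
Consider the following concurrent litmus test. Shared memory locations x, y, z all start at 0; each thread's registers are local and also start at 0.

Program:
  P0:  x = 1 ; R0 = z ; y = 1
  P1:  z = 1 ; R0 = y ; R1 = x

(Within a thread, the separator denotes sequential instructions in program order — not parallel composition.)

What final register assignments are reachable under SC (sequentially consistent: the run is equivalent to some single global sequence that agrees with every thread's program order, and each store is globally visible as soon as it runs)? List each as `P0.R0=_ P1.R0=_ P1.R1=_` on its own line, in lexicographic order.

outcome vector order: (P0.R0,P1.R0,P1.R1)
|SC outcomes| = 5

P0.R0=0 P1.R0=0 P1.R1=1
P0.R0=0 P1.R0=1 P1.R1=1
P0.R0=1 P1.R0=0 P1.R1=0
P0.R0=1 P1.R0=0 P1.R1=1
P0.R0=1 P1.R0=1 P1.R1=1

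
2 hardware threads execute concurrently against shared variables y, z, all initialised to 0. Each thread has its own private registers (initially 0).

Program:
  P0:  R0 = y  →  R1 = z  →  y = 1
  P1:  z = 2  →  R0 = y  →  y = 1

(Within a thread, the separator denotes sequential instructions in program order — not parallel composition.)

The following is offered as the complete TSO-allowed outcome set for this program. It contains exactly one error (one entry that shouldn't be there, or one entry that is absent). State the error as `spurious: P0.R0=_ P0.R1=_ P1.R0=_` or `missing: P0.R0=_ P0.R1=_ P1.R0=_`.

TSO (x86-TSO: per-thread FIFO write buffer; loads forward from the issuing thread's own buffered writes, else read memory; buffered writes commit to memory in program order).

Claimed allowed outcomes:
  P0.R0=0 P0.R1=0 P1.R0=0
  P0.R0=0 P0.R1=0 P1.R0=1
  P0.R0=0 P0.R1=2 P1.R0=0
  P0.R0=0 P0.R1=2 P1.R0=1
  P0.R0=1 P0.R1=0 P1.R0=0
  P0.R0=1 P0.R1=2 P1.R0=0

spurious: P0.R0=1 P0.R1=0 P1.R0=0

outcome vector order: (P0.R0,P0.R1,P1.R0)
[TSO] allowed = {(0,0,0); (0,0,1); (0,2,0); (0,2,1); (1,2,0)}
claimed∖TSO = {(1,0,0)}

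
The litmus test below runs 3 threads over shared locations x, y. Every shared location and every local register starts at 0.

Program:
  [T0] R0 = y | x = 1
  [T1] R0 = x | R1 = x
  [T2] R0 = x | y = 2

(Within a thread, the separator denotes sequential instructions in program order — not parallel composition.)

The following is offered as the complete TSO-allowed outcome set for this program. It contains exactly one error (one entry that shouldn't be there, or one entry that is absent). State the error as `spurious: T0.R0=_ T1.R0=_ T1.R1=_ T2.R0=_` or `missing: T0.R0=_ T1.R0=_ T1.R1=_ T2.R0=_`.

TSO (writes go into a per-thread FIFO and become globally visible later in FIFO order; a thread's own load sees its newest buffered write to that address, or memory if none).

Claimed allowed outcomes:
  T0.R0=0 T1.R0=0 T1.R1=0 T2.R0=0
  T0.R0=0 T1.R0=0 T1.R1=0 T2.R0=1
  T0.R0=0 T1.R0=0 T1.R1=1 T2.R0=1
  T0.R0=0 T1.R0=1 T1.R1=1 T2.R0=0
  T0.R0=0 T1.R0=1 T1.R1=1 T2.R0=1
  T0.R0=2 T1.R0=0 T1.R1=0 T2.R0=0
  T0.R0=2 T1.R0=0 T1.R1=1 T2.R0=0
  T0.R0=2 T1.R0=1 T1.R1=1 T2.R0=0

missing: T0.R0=0 T1.R0=0 T1.R1=1 T2.R0=0

outcome vector order: (T0.R0,T1.R0,T1.R1,T2.R0)
TSO (9): 0000 0001 0010 0011 0110 0111 2000 2010 2110
TSO∖claimed = {0010}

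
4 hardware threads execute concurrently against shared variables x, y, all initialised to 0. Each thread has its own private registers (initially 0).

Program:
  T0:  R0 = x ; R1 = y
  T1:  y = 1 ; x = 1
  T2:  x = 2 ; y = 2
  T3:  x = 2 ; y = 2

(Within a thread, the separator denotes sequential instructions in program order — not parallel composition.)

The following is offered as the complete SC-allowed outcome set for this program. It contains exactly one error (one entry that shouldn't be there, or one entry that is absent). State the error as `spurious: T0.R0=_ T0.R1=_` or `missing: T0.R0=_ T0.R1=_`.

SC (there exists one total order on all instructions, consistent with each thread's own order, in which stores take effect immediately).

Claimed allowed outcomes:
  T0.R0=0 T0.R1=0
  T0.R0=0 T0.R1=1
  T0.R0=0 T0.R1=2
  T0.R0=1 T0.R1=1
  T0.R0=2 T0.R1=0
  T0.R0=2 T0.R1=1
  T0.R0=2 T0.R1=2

missing: T0.R0=1 T0.R1=2

outcome vector order: (T0.R0,T0.R1)
under SC → 00; 01; 02; 11; 12; 20; 21; 22
SC∖claimed = {12}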